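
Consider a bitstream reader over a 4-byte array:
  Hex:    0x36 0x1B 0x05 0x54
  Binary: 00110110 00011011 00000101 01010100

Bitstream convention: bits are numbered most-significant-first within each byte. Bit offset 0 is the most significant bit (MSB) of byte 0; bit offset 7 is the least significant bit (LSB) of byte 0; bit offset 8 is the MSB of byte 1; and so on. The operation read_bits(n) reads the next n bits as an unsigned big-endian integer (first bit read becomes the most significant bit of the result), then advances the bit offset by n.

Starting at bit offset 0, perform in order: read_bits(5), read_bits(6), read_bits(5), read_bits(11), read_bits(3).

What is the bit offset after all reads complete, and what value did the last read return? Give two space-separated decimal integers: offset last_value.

Answer: 30 5

Derivation:
Read 1: bits[0:5] width=5 -> value=6 (bin 00110); offset now 5 = byte 0 bit 5; 27 bits remain
Read 2: bits[5:11] width=6 -> value=48 (bin 110000); offset now 11 = byte 1 bit 3; 21 bits remain
Read 3: bits[11:16] width=5 -> value=27 (bin 11011); offset now 16 = byte 2 bit 0; 16 bits remain
Read 4: bits[16:27] width=11 -> value=42 (bin 00000101010); offset now 27 = byte 3 bit 3; 5 bits remain
Read 5: bits[27:30] width=3 -> value=5 (bin 101); offset now 30 = byte 3 bit 6; 2 bits remain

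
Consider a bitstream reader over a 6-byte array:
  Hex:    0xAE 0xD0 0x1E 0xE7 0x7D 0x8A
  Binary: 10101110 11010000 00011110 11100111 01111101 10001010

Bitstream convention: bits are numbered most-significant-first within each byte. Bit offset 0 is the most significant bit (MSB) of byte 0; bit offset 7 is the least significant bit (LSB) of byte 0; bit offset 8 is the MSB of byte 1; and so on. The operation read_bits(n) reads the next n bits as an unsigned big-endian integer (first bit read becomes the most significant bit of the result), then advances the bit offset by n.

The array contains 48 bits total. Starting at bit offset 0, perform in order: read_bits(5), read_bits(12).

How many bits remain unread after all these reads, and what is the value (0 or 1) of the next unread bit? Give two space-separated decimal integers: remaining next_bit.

Read 1: bits[0:5] width=5 -> value=21 (bin 10101); offset now 5 = byte 0 bit 5; 43 bits remain
Read 2: bits[5:17] width=12 -> value=3488 (bin 110110100000); offset now 17 = byte 2 bit 1; 31 bits remain

Answer: 31 0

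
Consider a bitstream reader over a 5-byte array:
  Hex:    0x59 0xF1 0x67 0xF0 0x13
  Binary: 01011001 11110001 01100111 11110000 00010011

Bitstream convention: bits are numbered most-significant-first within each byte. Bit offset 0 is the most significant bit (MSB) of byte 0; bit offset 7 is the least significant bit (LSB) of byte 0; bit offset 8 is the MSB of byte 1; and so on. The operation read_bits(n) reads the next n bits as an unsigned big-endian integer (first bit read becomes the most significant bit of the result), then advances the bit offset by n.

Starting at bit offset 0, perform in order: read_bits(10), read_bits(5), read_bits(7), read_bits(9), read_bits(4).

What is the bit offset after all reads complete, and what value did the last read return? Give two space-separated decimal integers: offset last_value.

Read 1: bits[0:10] width=10 -> value=359 (bin 0101100111); offset now 10 = byte 1 bit 2; 30 bits remain
Read 2: bits[10:15] width=5 -> value=24 (bin 11000); offset now 15 = byte 1 bit 7; 25 bits remain
Read 3: bits[15:22] width=7 -> value=89 (bin 1011001); offset now 22 = byte 2 bit 6; 18 bits remain
Read 4: bits[22:31] width=9 -> value=504 (bin 111111000); offset now 31 = byte 3 bit 7; 9 bits remain
Read 5: bits[31:35] width=4 -> value=0 (bin 0000); offset now 35 = byte 4 bit 3; 5 bits remain

Answer: 35 0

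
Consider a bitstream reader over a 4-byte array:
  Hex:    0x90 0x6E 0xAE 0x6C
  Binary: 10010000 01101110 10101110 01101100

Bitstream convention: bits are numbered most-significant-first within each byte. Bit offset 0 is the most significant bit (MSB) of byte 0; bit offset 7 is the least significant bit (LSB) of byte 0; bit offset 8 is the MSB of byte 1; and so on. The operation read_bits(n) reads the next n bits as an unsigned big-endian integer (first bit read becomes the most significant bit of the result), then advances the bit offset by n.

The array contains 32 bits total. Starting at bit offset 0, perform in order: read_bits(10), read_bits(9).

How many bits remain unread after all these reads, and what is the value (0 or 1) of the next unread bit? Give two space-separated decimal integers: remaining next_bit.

Read 1: bits[0:10] width=10 -> value=577 (bin 1001000001); offset now 10 = byte 1 bit 2; 22 bits remain
Read 2: bits[10:19] width=9 -> value=373 (bin 101110101); offset now 19 = byte 2 bit 3; 13 bits remain

Answer: 13 0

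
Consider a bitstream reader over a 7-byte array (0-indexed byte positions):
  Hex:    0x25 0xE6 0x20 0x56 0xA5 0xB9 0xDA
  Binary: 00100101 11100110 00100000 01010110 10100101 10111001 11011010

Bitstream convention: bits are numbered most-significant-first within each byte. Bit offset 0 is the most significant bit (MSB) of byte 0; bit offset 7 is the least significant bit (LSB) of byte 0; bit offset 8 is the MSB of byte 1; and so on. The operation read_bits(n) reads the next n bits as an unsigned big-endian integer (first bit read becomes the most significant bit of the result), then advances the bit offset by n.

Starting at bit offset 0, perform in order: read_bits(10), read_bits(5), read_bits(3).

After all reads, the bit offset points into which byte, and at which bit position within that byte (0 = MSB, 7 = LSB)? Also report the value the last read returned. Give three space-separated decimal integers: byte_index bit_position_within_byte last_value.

Answer: 2 2 0

Derivation:
Read 1: bits[0:10] width=10 -> value=151 (bin 0010010111); offset now 10 = byte 1 bit 2; 46 bits remain
Read 2: bits[10:15] width=5 -> value=19 (bin 10011); offset now 15 = byte 1 bit 7; 41 bits remain
Read 3: bits[15:18] width=3 -> value=0 (bin 000); offset now 18 = byte 2 bit 2; 38 bits remain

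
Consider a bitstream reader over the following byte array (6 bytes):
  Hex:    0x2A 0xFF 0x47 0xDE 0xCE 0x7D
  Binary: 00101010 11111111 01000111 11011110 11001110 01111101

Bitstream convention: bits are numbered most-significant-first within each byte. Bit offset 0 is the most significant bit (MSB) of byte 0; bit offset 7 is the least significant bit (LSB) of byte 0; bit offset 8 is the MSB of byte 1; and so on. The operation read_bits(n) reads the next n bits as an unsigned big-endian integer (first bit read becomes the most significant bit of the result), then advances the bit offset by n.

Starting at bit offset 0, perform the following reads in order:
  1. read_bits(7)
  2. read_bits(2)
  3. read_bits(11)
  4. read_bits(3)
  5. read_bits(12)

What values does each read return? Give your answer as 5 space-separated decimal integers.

Read 1: bits[0:7] width=7 -> value=21 (bin 0010101); offset now 7 = byte 0 bit 7; 41 bits remain
Read 2: bits[7:9] width=2 -> value=1 (bin 01); offset now 9 = byte 1 bit 1; 39 bits remain
Read 3: bits[9:20] width=11 -> value=2036 (bin 11111110100); offset now 20 = byte 2 bit 4; 28 bits remain
Read 4: bits[20:23] width=3 -> value=3 (bin 011); offset now 23 = byte 2 bit 7; 25 bits remain
Read 5: bits[23:35] width=12 -> value=3830 (bin 111011110110); offset now 35 = byte 4 bit 3; 13 bits remain

Answer: 21 1 2036 3 3830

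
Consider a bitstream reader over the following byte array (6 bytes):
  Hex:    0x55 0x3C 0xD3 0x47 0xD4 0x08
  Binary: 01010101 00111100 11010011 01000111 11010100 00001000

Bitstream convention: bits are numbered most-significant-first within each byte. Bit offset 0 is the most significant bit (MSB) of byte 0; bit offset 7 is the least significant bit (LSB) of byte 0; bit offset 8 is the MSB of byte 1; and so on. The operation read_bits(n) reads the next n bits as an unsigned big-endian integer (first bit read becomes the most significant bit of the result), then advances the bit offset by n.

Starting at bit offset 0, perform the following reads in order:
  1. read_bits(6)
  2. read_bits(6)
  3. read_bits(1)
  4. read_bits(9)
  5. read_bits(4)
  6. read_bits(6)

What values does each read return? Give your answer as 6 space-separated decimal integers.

Read 1: bits[0:6] width=6 -> value=21 (bin 010101); offset now 6 = byte 0 bit 6; 42 bits remain
Read 2: bits[6:12] width=6 -> value=19 (bin 010011); offset now 12 = byte 1 bit 4; 36 bits remain
Read 3: bits[12:13] width=1 -> value=1 (bin 1); offset now 13 = byte 1 bit 5; 35 bits remain
Read 4: bits[13:22] width=9 -> value=308 (bin 100110100); offset now 22 = byte 2 bit 6; 26 bits remain
Read 5: bits[22:26] width=4 -> value=13 (bin 1101); offset now 26 = byte 3 bit 2; 22 bits remain
Read 6: bits[26:32] width=6 -> value=7 (bin 000111); offset now 32 = byte 4 bit 0; 16 bits remain

Answer: 21 19 1 308 13 7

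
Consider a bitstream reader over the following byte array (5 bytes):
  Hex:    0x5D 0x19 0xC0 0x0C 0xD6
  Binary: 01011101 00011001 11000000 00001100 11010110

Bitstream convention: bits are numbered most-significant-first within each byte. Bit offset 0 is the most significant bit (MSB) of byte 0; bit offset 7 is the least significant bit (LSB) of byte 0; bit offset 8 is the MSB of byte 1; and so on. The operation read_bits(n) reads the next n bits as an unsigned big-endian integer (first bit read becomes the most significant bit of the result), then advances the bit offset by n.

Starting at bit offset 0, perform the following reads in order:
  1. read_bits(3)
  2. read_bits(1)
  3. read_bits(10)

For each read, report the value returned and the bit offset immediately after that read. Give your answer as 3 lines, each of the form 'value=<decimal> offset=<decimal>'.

Answer: value=2 offset=3
value=1 offset=4
value=838 offset=14

Derivation:
Read 1: bits[0:3] width=3 -> value=2 (bin 010); offset now 3 = byte 0 bit 3; 37 bits remain
Read 2: bits[3:4] width=1 -> value=1 (bin 1); offset now 4 = byte 0 bit 4; 36 bits remain
Read 3: bits[4:14] width=10 -> value=838 (bin 1101000110); offset now 14 = byte 1 bit 6; 26 bits remain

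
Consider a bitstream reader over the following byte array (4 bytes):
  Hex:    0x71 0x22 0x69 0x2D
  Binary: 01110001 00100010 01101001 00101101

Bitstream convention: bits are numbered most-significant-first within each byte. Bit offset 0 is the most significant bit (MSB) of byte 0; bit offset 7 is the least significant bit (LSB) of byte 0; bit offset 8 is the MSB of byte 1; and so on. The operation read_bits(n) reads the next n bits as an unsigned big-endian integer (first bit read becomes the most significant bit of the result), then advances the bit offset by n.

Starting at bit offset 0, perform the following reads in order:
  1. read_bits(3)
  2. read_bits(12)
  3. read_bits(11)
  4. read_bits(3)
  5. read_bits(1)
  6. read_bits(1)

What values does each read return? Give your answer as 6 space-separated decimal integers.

Read 1: bits[0:3] width=3 -> value=3 (bin 011); offset now 3 = byte 0 bit 3; 29 bits remain
Read 2: bits[3:15] width=12 -> value=2193 (bin 100010010001); offset now 15 = byte 1 bit 7; 17 bits remain
Read 3: bits[15:26] width=11 -> value=420 (bin 00110100100); offset now 26 = byte 3 bit 2; 6 bits remain
Read 4: bits[26:29] width=3 -> value=5 (bin 101); offset now 29 = byte 3 bit 5; 3 bits remain
Read 5: bits[29:30] width=1 -> value=1 (bin 1); offset now 30 = byte 3 bit 6; 2 bits remain
Read 6: bits[30:31] width=1 -> value=0 (bin 0); offset now 31 = byte 3 bit 7; 1 bits remain

Answer: 3 2193 420 5 1 0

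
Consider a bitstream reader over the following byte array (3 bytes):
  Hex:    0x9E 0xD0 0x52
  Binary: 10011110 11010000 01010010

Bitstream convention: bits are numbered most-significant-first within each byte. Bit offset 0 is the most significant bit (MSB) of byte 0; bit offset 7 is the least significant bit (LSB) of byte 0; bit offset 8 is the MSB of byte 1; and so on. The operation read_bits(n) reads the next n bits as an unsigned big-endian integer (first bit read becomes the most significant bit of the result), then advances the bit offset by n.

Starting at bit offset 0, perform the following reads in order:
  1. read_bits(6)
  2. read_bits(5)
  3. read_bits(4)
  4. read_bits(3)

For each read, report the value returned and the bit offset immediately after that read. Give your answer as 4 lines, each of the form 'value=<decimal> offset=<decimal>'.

Read 1: bits[0:6] width=6 -> value=39 (bin 100111); offset now 6 = byte 0 bit 6; 18 bits remain
Read 2: bits[6:11] width=5 -> value=22 (bin 10110); offset now 11 = byte 1 bit 3; 13 bits remain
Read 3: bits[11:15] width=4 -> value=8 (bin 1000); offset now 15 = byte 1 bit 7; 9 bits remain
Read 4: bits[15:18] width=3 -> value=1 (bin 001); offset now 18 = byte 2 bit 2; 6 bits remain

Answer: value=39 offset=6
value=22 offset=11
value=8 offset=15
value=1 offset=18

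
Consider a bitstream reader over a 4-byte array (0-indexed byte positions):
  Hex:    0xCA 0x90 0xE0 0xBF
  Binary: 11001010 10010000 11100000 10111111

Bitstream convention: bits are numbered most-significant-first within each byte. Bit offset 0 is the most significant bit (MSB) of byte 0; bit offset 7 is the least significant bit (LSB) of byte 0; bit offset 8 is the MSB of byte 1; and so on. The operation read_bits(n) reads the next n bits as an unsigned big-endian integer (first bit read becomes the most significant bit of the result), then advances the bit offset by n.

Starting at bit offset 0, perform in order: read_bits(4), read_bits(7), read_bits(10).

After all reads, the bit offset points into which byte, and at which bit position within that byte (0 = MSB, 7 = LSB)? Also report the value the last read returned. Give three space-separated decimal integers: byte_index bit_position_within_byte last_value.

Read 1: bits[0:4] width=4 -> value=12 (bin 1100); offset now 4 = byte 0 bit 4; 28 bits remain
Read 2: bits[4:11] width=7 -> value=84 (bin 1010100); offset now 11 = byte 1 bit 3; 21 bits remain
Read 3: bits[11:21] width=10 -> value=540 (bin 1000011100); offset now 21 = byte 2 bit 5; 11 bits remain

Answer: 2 5 540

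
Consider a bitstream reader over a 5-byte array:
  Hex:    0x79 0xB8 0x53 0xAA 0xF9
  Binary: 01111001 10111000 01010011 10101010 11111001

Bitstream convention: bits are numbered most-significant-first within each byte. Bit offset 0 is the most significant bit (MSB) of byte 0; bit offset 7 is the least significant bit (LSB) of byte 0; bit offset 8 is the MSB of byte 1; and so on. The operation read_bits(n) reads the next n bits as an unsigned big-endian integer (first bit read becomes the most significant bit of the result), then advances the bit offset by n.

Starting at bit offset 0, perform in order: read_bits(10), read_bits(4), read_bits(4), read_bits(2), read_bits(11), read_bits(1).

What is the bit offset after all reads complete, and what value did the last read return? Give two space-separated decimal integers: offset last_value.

Answer: 32 0

Derivation:
Read 1: bits[0:10] width=10 -> value=486 (bin 0111100110); offset now 10 = byte 1 bit 2; 30 bits remain
Read 2: bits[10:14] width=4 -> value=14 (bin 1110); offset now 14 = byte 1 bit 6; 26 bits remain
Read 3: bits[14:18] width=4 -> value=1 (bin 0001); offset now 18 = byte 2 bit 2; 22 bits remain
Read 4: bits[18:20] width=2 -> value=1 (bin 01); offset now 20 = byte 2 bit 4; 20 bits remain
Read 5: bits[20:31] width=11 -> value=469 (bin 00111010101); offset now 31 = byte 3 bit 7; 9 bits remain
Read 6: bits[31:32] width=1 -> value=0 (bin 0); offset now 32 = byte 4 bit 0; 8 bits remain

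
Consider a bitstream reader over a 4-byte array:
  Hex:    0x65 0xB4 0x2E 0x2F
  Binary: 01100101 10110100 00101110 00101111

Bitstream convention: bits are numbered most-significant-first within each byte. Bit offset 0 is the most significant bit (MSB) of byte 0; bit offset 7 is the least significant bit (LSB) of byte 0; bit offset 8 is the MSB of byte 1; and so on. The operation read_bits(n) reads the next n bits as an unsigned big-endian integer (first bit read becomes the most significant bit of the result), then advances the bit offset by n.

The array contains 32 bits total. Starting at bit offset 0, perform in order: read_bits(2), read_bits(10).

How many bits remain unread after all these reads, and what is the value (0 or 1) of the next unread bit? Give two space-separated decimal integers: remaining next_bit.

Read 1: bits[0:2] width=2 -> value=1 (bin 01); offset now 2 = byte 0 bit 2; 30 bits remain
Read 2: bits[2:12] width=10 -> value=603 (bin 1001011011); offset now 12 = byte 1 bit 4; 20 bits remain

Answer: 20 0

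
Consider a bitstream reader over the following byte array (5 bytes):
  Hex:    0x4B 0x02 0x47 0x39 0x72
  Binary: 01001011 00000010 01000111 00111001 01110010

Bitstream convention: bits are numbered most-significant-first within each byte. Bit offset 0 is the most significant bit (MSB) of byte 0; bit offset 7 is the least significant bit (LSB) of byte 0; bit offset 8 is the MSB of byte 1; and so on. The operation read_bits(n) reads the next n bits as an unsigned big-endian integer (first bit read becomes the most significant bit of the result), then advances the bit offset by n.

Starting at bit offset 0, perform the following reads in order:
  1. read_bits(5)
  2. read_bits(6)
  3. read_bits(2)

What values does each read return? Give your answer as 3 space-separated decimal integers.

Read 1: bits[0:5] width=5 -> value=9 (bin 01001); offset now 5 = byte 0 bit 5; 35 bits remain
Read 2: bits[5:11] width=6 -> value=24 (bin 011000); offset now 11 = byte 1 bit 3; 29 bits remain
Read 3: bits[11:13] width=2 -> value=0 (bin 00); offset now 13 = byte 1 bit 5; 27 bits remain

Answer: 9 24 0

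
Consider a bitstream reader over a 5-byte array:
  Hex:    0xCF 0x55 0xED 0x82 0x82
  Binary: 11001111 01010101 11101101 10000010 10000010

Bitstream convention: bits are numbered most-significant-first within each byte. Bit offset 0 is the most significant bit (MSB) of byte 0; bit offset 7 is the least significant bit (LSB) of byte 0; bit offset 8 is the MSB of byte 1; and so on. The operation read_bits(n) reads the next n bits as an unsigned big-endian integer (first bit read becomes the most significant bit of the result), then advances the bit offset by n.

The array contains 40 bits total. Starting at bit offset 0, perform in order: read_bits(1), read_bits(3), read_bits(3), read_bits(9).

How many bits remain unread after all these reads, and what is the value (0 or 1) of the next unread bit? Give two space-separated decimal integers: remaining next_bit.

Read 1: bits[0:1] width=1 -> value=1 (bin 1); offset now 1 = byte 0 bit 1; 39 bits remain
Read 2: bits[1:4] width=3 -> value=4 (bin 100); offset now 4 = byte 0 bit 4; 36 bits remain
Read 3: bits[4:7] width=3 -> value=7 (bin 111); offset now 7 = byte 0 bit 7; 33 bits remain
Read 4: bits[7:16] width=9 -> value=341 (bin 101010101); offset now 16 = byte 2 bit 0; 24 bits remain

Answer: 24 1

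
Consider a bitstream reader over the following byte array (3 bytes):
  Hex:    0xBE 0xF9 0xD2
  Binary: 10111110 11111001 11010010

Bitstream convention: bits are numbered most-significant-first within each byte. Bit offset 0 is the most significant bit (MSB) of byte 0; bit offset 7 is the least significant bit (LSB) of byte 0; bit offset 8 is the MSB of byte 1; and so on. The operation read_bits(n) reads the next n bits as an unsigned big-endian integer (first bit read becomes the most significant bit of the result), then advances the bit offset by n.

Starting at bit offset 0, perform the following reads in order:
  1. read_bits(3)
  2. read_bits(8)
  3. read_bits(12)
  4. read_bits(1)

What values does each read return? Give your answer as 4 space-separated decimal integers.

Read 1: bits[0:3] width=3 -> value=5 (bin 101); offset now 3 = byte 0 bit 3; 21 bits remain
Read 2: bits[3:11] width=8 -> value=247 (bin 11110111); offset now 11 = byte 1 bit 3; 13 bits remain
Read 3: bits[11:23] width=12 -> value=3305 (bin 110011101001); offset now 23 = byte 2 bit 7; 1 bits remain
Read 4: bits[23:24] width=1 -> value=0 (bin 0); offset now 24 = byte 3 bit 0; 0 bits remain

Answer: 5 247 3305 0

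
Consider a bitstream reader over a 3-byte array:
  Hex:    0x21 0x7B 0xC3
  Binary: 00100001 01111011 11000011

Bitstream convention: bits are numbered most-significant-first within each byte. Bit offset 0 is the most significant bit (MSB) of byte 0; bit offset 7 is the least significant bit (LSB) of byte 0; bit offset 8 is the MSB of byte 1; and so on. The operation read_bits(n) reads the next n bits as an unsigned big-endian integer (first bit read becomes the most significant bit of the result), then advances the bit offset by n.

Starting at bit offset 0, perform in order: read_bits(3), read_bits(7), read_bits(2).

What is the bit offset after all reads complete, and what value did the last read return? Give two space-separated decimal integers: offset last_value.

Read 1: bits[0:3] width=3 -> value=1 (bin 001); offset now 3 = byte 0 bit 3; 21 bits remain
Read 2: bits[3:10] width=7 -> value=5 (bin 0000101); offset now 10 = byte 1 bit 2; 14 bits remain
Read 3: bits[10:12] width=2 -> value=3 (bin 11); offset now 12 = byte 1 bit 4; 12 bits remain

Answer: 12 3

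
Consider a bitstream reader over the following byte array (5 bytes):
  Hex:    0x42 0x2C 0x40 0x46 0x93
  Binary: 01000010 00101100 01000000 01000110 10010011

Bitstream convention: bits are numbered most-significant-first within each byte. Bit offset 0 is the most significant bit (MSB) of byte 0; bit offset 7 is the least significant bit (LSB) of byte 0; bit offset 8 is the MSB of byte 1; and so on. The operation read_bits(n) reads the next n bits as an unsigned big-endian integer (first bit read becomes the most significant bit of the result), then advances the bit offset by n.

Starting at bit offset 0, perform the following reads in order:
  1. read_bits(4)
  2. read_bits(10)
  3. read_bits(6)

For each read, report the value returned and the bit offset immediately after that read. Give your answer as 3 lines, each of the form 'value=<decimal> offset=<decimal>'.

Answer: value=4 offset=4
value=139 offset=14
value=4 offset=20

Derivation:
Read 1: bits[0:4] width=4 -> value=4 (bin 0100); offset now 4 = byte 0 bit 4; 36 bits remain
Read 2: bits[4:14] width=10 -> value=139 (bin 0010001011); offset now 14 = byte 1 bit 6; 26 bits remain
Read 3: bits[14:20] width=6 -> value=4 (bin 000100); offset now 20 = byte 2 bit 4; 20 bits remain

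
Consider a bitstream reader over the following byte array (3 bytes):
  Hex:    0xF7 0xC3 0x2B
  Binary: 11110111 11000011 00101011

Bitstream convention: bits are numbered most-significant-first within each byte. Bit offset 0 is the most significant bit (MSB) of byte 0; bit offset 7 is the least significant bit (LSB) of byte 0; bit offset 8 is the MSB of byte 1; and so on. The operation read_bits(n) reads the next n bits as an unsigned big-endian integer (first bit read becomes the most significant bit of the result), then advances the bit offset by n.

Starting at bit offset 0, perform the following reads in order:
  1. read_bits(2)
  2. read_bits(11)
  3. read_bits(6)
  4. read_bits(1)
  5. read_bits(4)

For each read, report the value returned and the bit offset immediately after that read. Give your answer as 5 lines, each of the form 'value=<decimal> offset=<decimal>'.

Read 1: bits[0:2] width=2 -> value=3 (bin 11); offset now 2 = byte 0 bit 2; 22 bits remain
Read 2: bits[2:13] width=11 -> value=1784 (bin 11011111000); offset now 13 = byte 1 bit 5; 11 bits remain
Read 3: bits[13:19] width=6 -> value=25 (bin 011001); offset now 19 = byte 2 bit 3; 5 bits remain
Read 4: bits[19:20] width=1 -> value=0 (bin 0); offset now 20 = byte 2 bit 4; 4 bits remain
Read 5: bits[20:24] width=4 -> value=11 (bin 1011); offset now 24 = byte 3 bit 0; 0 bits remain

Answer: value=3 offset=2
value=1784 offset=13
value=25 offset=19
value=0 offset=20
value=11 offset=24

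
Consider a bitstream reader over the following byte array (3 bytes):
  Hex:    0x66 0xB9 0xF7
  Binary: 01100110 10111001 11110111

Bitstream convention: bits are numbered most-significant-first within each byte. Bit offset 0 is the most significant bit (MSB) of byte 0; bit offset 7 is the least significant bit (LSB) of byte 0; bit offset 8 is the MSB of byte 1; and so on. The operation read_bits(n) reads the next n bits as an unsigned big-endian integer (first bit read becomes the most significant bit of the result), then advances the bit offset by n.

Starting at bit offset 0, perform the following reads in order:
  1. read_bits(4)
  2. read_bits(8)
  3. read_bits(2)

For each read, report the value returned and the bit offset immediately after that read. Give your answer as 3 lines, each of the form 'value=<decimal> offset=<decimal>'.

Read 1: bits[0:4] width=4 -> value=6 (bin 0110); offset now 4 = byte 0 bit 4; 20 bits remain
Read 2: bits[4:12] width=8 -> value=107 (bin 01101011); offset now 12 = byte 1 bit 4; 12 bits remain
Read 3: bits[12:14] width=2 -> value=2 (bin 10); offset now 14 = byte 1 bit 6; 10 bits remain

Answer: value=6 offset=4
value=107 offset=12
value=2 offset=14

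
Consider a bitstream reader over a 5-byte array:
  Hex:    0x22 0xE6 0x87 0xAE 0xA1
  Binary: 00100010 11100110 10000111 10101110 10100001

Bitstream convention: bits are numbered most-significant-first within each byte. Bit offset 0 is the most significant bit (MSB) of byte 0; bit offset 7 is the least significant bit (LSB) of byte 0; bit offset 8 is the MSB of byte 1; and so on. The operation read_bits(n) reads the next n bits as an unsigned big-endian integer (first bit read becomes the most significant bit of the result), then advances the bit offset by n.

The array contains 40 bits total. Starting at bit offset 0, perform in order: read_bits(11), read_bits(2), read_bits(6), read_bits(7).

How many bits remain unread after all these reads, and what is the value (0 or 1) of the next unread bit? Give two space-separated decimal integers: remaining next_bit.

Answer: 14 1

Derivation:
Read 1: bits[0:11] width=11 -> value=279 (bin 00100010111); offset now 11 = byte 1 bit 3; 29 bits remain
Read 2: bits[11:13] width=2 -> value=0 (bin 00); offset now 13 = byte 1 bit 5; 27 bits remain
Read 3: bits[13:19] width=6 -> value=52 (bin 110100); offset now 19 = byte 2 bit 3; 21 bits remain
Read 4: bits[19:26] width=7 -> value=30 (bin 0011110); offset now 26 = byte 3 bit 2; 14 bits remain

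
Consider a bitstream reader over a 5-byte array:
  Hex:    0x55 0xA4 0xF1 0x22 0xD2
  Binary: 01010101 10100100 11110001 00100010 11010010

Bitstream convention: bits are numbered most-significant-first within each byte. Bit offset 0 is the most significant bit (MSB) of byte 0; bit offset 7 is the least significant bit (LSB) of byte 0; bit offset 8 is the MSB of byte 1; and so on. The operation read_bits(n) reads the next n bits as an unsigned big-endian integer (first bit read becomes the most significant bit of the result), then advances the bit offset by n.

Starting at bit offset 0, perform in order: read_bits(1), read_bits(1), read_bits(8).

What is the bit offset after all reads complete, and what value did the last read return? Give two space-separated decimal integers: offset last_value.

Answer: 10 86

Derivation:
Read 1: bits[0:1] width=1 -> value=0 (bin 0); offset now 1 = byte 0 bit 1; 39 bits remain
Read 2: bits[1:2] width=1 -> value=1 (bin 1); offset now 2 = byte 0 bit 2; 38 bits remain
Read 3: bits[2:10] width=8 -> value=86 (bin 01010110); offset now 10 = byte 1 bit 2; 30 bits remain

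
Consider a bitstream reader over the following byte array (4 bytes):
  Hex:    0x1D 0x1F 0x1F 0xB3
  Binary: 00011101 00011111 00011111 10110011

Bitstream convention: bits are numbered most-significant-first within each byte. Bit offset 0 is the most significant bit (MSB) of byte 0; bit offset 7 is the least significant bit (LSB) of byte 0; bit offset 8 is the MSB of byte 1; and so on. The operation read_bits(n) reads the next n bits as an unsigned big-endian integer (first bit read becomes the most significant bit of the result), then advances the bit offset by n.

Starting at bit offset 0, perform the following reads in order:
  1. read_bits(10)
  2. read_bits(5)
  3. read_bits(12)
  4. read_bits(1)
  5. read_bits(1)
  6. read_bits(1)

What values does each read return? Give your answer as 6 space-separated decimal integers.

Read 1: bits[0:10] width=10 -> value=116 (bin 0001110100); offset now 10 = byte 1 bit 2; 22 bits remain
Read 2: bits[10:15] width=5 -> value=15 (bin 01111); offset now 15 = byte 1 bit 7; 17 bits remain
Read 3: bits[15:27] width=12 -> value=2301 (bin 100011111101); offset now 27 = byte 3 bit 3; 5 bits remain
Read 4: bits[27:28] width=1 -> value=1 (bin 1); offset now 28 = byte 3 bit 4; 4 bits remain
Read 5: bits[28:29] width=1 -> value=0 (bin 0); offset now 29 = byte 3 bit 5; 3 bits remain
Read 6: bits[29:30] width=1 -> value=0 (bin 0); offset now 30 = byte 3 bit 6; 2 bits remain

Answer: 116 15 2301 1 0 0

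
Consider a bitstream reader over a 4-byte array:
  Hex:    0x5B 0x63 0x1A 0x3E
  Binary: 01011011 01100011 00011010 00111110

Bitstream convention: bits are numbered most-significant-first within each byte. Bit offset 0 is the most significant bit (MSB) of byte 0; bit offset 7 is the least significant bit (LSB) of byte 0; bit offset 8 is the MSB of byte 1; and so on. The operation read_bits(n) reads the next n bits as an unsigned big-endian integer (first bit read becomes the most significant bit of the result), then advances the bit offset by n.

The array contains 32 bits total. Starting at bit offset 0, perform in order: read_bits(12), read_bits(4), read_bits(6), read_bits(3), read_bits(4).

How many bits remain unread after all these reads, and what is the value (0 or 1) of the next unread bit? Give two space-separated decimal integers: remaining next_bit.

Read 1: bits[0:12] width=12 -> value=1462 (bin 010110110110); offset now 12 = byte 1 bit 4; 20 bits remain
Read 2: bits[12:16] width=4 -> value=3 (bin 0011); offset now 16 = byte 2 bit 0; 16 bits remain
Read 3: bits[16:22] width=6 -> value=6 (bin 000110); offset now 22 = byte 2 bit 6; 10 bits remain
Read 4: bits[22:25] width=3 -> value=4 (bin 100); offset now 25 = byte 3 bit 1; 7 bits remain
Read 5: bits[25:29] width=4 -> value=7 (bin 0111); offset now 29 = byte 3 bit 5; 3 bits remain

Answer: 3 1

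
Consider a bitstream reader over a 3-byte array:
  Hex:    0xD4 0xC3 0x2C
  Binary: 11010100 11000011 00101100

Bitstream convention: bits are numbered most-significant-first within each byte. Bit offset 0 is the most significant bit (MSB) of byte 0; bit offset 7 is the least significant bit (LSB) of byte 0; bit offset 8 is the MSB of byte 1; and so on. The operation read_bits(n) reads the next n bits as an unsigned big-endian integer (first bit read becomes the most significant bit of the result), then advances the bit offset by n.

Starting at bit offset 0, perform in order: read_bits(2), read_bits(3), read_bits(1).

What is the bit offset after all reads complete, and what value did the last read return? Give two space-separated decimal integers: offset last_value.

Read 1: bits[0:2] width=2 -> value=3 (bin 11); offset now 2 = byte 0 bit 2; 22 bits remain
Read 2: bits[2:5] width=3 -> value=2 (bin 010); offset now 5 = byte 0 bit 5; 19 bits remain
Read 3: bits[5:6] width=1 -> value=1 (bin 1); offset now 6 = byte 0 bit 6; 18 bits remain

Answer: 6 1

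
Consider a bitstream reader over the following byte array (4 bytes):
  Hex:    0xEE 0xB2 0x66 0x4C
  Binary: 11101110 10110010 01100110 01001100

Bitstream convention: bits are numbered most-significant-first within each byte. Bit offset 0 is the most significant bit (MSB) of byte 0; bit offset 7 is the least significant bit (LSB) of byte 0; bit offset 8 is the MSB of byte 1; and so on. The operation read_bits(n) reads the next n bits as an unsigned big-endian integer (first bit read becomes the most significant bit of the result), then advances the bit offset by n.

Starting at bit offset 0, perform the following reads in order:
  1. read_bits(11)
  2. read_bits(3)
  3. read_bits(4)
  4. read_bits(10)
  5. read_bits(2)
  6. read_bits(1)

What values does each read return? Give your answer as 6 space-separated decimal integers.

Answer: 1909 4 9 612 3 0

Derivation:
Read 1: bits[0:11] width=11 -> value=1909 (bin 11101110101); offset now 11 = byte 1 bit 3; 21 bits remain
Read 2: bits[11:14] width=3 -> value=4 (bin 100); offset now 14 = byte 1 bit 6; 18 bits remain
Read 3: bits[14:18] width=4 -> value=9 (bin 1001); offset now 18 = byte 2 bit 2; 14 bits remain
Read 4: bits[18:28] width=10 -> value=612 (bin 1001100100); offset now 28 = byte 3 bit 4; 4 bits remain
Read 5: bits[28:30] width=2 -> value=3 (bin 11); offset now 30 = byte 3 bit 6; 2 bits remain
Read 6: bits[30:31] width=1 -> value=0 (bin 0); offset now 31 = byte 3 bit 7; 1 bits remain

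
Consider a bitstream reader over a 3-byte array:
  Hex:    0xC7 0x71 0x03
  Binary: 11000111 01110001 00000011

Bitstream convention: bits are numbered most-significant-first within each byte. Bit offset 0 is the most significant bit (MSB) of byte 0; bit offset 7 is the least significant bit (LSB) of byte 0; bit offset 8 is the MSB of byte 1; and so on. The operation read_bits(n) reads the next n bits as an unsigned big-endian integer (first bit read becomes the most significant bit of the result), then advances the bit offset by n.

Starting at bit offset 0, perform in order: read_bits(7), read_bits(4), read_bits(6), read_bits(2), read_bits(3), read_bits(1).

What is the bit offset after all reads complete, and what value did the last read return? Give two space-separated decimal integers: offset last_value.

Read 1: bits[0:7] width=7 -> value=99 (bin 1100011); offset now 7 = byte 0 bit 7; 17 bits remain
Read 2: bits[7:11] width=4 -> value=11 (bin 1011); offset now 11 = byte 1 bit 3; 13 bits remain
Read 3: bits[11:17] width=6 -> value=34 (bin 100010); offset now 17 = byte 2 bit 1; 7 bits remain
Read 4: bits[17:19] width=2 -> value=0 (bin 00); offset now 19 = byte 2 bit 3; 5 bits remain
Read 5: bits[19:22] width=3 -> value=0 (bin 000); offset now 22 = byte 2 bit 6; 2 bits remain
Read 6: bits[22:23] width=1 -> value=1 (bin 1); offset now 23 = byte 2 bit 7; 1 bits remain

Answer: 23 1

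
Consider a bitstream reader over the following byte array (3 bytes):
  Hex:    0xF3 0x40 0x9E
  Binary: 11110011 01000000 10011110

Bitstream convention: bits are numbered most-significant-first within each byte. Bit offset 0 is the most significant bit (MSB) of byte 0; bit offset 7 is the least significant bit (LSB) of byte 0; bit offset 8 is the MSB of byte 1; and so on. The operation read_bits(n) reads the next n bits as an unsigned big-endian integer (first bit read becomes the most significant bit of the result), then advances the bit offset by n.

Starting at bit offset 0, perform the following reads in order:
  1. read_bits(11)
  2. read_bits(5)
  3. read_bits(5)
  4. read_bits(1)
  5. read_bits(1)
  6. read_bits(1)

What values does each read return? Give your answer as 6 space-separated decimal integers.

Answer: 1946 0 19 1 1 0

Derivation:
Read 1: bits[0:11] width=11 -> value=1946 (bin 11110011010); offset now 11 = byte 1 bit 3; 13 bits remain
Read 2: bits[11:16] width=5 -> value=0 (bin 00000); offset now 16 = byte 2 bit 0; 8 bits remain
Read 3: bits[16:21] width=5 -> value=19 (bin 10011); offset now 21 = byte 2 bit 5; 3 bits remain
Read 4: bits[21:22] width=1 -> value=1 (bin 1); offset now 22 = byte 2 bit 6; 2 bits remain
Read 5: bits[22:23] width=1 -> value=1 (bin 1); offset now 23 = byte 2 bit 7; 1 bits remain
Read 6: bits[23:24] width=1 -> value=0 (bin 0); offset now 24 = byte 3 bit 0; 0 bits remain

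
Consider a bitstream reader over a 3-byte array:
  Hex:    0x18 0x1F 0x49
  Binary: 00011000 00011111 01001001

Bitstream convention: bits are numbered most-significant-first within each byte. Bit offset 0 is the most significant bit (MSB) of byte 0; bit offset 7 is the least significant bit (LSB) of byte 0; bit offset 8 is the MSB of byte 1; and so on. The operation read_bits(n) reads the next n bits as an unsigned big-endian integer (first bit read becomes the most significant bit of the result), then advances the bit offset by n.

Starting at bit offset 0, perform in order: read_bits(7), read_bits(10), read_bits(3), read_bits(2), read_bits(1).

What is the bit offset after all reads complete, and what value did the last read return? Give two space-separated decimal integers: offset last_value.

Answer: 23 0

Derivation:
Read 1: bits[0:7] width=7 -> value=12 (bin 0001100); offset now 7 = byte 0 bit 7; 17 bits remain
Read 2: bits[7:17] width=10 -> value=62 (bin 0000111110); offset now 17 = byte 2 bit 1; 7 bits remain
Read 3: bits[17:20] width=3 -> value=4 (bin 100); offset now 20 = byte 2 bit 4; 4 bits remain
Read 4: bits[20:22] width=2 -> value=2 (bin 10); offset now 22 = byte 2 bit 6; 2 bits remain
Read 5: bits[22:23] width=1 -> value=0 (bin 0); offset now 23 = byte 2 bit 7; 1 bits remain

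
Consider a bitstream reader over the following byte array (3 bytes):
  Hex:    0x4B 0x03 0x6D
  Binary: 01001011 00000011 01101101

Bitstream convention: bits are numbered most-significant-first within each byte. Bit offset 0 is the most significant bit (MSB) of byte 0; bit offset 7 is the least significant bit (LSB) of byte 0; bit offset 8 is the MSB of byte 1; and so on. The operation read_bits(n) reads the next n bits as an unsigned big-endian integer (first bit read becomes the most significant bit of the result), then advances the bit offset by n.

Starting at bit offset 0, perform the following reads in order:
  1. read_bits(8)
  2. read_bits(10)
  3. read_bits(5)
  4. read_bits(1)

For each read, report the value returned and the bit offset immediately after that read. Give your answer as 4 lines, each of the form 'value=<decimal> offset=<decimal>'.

Answer: value=75 offset=8
value=13 offset=18
value=22 offset=23
value=1 offset=24

Derivation:
Read 1: bits[0:8] width=8 -> value=75 (bin 01001011); offset now 8 = byte 1 bit 0; 16 bits remain
Read 2: bits[8:18] width=10 -> value=13 (bin 0000001101); offset now 18 = byte 2 bit 2; 6 bits remain
Read 3: bits[18:23] width=5 -> value=22 (bin 10110); offset now 23 = byte 2 bit 7; 1 bits remain
Read 4: bits[23:24] width=1 -> value=1 (bin 1); offset now 24 = byte 3 bit 0; 0 bits remain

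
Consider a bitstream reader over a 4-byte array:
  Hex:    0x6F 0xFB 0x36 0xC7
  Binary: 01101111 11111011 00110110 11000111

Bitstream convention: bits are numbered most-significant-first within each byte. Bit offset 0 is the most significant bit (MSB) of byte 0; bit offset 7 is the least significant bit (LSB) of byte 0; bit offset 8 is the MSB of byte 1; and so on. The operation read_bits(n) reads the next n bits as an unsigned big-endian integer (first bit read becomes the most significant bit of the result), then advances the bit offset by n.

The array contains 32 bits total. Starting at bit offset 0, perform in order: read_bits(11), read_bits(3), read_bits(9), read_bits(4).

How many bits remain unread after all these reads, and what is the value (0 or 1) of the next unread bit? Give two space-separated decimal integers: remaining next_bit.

Answer: 5 0

Derivation:
Read 1: bits[0:11] width=11 -> value=895 (bin 01101111111); offset now 11 = byte 1 bit 3; 21 bits remain
Read 2: bits[11:14] width=3 -> value=6 (bin 110); offset now 14 = byte 1 bit 6; 18 bits remain
Read 3: bits[14:23] width=9 -> value=411 (bin 110011011); offset now 23 = byte 2 bit 7; 9 bits remain
Read 4: bits[23:27] width=4 -> value=6 (bin 0110); offset now 27 = byte 3 bit 3; 5 bits remain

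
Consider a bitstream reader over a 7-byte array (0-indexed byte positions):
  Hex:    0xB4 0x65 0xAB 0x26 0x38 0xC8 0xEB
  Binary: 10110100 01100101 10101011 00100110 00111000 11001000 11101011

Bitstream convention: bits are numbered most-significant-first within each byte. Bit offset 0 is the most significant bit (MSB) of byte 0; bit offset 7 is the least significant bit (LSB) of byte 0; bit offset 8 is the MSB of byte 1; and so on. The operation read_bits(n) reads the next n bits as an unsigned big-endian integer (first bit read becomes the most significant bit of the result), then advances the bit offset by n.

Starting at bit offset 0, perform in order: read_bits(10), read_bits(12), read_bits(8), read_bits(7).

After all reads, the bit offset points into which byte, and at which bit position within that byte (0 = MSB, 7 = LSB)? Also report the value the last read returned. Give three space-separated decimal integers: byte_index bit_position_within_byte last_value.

Answer: 4 5 71

Derivation:
Read 1: bits[0:10] width=10 -> value=721 (bin 1011010001); offset now 10 = byte 1 bit 2; 46 bits remain
Read 2: bits[10:22] width=12 -> value=2410 (bin 100101101010); offset now 22 = byte 2 bit 6; 34 bits remain
Read 3: bits[22:30] width=8 -> value=201 (bin 11001001); offset now 30 = byte 3 bit 6; 26 bits remain
Read 4: bits[30:37] width=7 -> value=71 (bin 1000111); offset now 37 = byte 4 bit 5; 19 bits remain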